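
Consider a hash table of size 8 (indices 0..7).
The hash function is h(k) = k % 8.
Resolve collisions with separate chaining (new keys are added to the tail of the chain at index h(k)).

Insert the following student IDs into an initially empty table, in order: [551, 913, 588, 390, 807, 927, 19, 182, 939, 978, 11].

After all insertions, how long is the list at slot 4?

1

Insert 551: h=7, bucket 7 empty → new chain.
Insert 913: h=1, bucket 1 empty → new chain.
Insert 588: h=4, bucket 4 empty → new chain.
Insert 390: h=6, bucket 6 empty → new chain.
Insert 807: h=7, bucket 7 nonempty → append to chain.
Insert 927: h=7, bucket 7 nonempty → append to chain.
Insert 19: h=3, bucket 3 empty → new chain.
Insert 182: h=6, bucket 6 nonempty → append to chain.
Insert 939: h=3, bucket 3 nonempty → append to chain.
Insert 978: h=2, bucket 2 empty → new chain.
Insert 11: h=3, bucket 3 nonempty → append to chain.
Final buckets:
0: ∅
1: 913
2: 978
3: 19 -> 939 -> 11
4: 588
5: ∅
6: 390 -> 182
7: 551 -> 807 -> 927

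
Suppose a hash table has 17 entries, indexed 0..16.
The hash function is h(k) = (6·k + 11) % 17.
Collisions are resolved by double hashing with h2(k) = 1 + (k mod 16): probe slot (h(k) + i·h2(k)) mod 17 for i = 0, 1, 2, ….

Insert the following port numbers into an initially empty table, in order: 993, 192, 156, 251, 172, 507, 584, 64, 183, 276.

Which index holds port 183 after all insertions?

3

Insert 993: h=2, slot 2 empty → index 2.
Insert 192: h=7, slot 7 empty → index 7.
Insert 156: h=12, slot 12 empty → index 12.
Insert 251: h=4, slot 4 empty → index 4.
Insert 172: h=6, slot 6 empty → index 6.
Insert 507: h=10, slot 10 empty → index 10.
Insert 584: h=13, slot 13 empty → index 13.
Insert 64: h=4, h2=1, slot 4 occupied → index 5.
Insert 183: h=4, h2=8, slots 4,12 occupied → index 3.
Insert 276: h=1, slot 1 empty → index 1.
Table: [∅, 276, 993, 183, 251, 64, 172, 192, ∅, ∅, 507, ∅, 156, 584, ∅, ∅, ∅]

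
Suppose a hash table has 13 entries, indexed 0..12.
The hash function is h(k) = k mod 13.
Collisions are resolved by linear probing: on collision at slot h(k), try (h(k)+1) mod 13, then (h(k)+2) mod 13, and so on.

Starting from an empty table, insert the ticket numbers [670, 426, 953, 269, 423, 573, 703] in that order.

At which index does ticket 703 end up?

2

670: h=7 -> slot 7
426: h=10 -> slot 10
953: h=4 -> slot 4
269: h=9 -> slot 9
423: h=7, probe 7,8 -> slot 8
573: h=1 -> slot 1
703: h=1, probe 1,2 -> slot 2
Table: [—, 573, 703, —, 953, —, —, 670, 423, 269, 426, —, —]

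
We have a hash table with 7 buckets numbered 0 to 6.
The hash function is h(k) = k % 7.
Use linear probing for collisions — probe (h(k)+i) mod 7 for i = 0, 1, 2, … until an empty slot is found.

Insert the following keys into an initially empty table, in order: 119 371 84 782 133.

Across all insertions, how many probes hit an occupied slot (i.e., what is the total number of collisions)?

Insert 119: h=0, slot 0 empty -> index 0.
Insert 371: h=0, slot 0 occupied -> index 1.
Insert 84: h=0, slots 0,1 occupied -> index 2.
Insert 782: h=5, slot 5 empty -> index 5.
Insert 133: h=0, slots 0,1,2 occupied -> index 3.
Table: [119, 371, 84, 133, _, 782, _]

6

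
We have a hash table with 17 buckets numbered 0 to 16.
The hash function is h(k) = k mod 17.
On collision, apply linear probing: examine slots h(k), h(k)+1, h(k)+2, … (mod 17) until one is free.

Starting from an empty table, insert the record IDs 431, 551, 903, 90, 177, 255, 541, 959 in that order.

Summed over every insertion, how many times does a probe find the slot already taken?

3

431 hashes to 6; slot 6 is free -> place at 6.
551 hashes to 7; slot 7 is free -> place at 7.
903 hashes to 2; slot 2 is free -> place at 2.
90 hashes to 5; slot 5 is free -> place at 5.
177 hashes to 7; 7 taken -> place at 8.
255 hashes to 0; slot 0 is free -> place at 0.
541 hashes to 14; slot 14 is free -> place at 14.
959 hashes to 7; 7,8 taken -> place at 9.
Table: [255, ., 903, ., ., 90, 431, 551, 177, 959, ., ., ., ., 541, ., .]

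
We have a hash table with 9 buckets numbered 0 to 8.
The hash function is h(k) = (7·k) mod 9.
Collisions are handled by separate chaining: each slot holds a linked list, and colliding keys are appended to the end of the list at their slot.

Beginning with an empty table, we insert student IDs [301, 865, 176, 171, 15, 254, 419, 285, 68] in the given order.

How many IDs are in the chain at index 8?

3

301 → bucket 1
865 → bucket 7
176 → bucket 8
171 → bucket 0
15 → bucket 6
254 → bucket 5
419 → bucket 8 (collision)
285 → bucket 6 (collision)
68 → bucket 8 (collision)
Final buckets:
0: 171
1: 301
2: -
3: -
4: -
5: 254
6: 15 -> 285
7: 865
8: 176 -> 419 -> 68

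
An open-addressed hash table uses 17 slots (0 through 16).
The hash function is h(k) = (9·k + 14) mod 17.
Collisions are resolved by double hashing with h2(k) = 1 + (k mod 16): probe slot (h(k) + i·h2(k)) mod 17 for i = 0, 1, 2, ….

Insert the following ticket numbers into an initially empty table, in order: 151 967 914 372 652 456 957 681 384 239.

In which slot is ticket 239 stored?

151 hashes to 13; slot 13 is free -> place at 13.
967 hashes to 13, h2=8; 13 taken -> place at 4.
914 hashes to 12; slot 12 is free -> place at 12.
372 hashes to 13, h2=5; 13 taken -> place at 1.
652 hashes to 0; slot 0 is free -> place at 0.
456 hashes to 4, h2=9; 4,13 taken -> place at 5.
957 hashes to 8; slot 8 is free -> place at 8.
681 hashes to 6; slot 6 is free -> place at 6.
384 hashes to 2; slot 2 is free -> place at 2.
239 hashes to 6, h2=16; 6,5,4 taken -> place at 3.
Table: [652, 372, 384, 239, 967, 456, 681, -, 957, -, -, -, 914, 151, -, -, -]

3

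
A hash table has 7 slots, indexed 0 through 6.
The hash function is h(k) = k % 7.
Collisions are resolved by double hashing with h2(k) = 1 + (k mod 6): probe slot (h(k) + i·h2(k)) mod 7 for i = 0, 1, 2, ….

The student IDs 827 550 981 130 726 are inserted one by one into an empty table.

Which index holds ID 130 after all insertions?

2

827 hashes to 1; slot 1 is free → place at 1.
550 hashes to 4; slot 4 is free → place at 4.
981 hashes to 1, h2=4; 1 taken → place at 5.
130 hashes to 4, h2=5; 4 taken → place at 2.
726 hashes to 5, h2=1; 5 taken → place at 6.
Table: [—, 827, 130, —, 550, 981, 726]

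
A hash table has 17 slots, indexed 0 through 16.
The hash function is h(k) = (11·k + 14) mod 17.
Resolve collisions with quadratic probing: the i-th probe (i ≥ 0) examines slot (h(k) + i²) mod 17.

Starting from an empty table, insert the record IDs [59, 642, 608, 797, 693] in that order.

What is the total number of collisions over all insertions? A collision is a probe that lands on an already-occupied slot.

59: h=0 -> slot 0
642: h=4 -> slot 4
608: h=4, probe 4,5 -> slot 5
797: h=9 -> slot 9
693: h=4, probe 4,5,8 -> slot 8
Table: [59, _, _, _, 642, 608, _, _, 693, 797, _, _, _, _, _, _, _]

3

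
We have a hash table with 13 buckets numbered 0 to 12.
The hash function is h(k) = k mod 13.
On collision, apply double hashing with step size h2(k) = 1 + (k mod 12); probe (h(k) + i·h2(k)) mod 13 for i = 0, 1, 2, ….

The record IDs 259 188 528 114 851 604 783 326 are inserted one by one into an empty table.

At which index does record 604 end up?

259: h=12 => slot 12
188: h=6 => slot 6
528: h=8 => slot 8
114: h=10 => slot 10
851: h=6, h2=12, probe 6,5 => slot 5
604: h=6, h2=5, probe 6,11 => slot 11
783: h=3 => slot 3
326: h=1 => slot 1
Table: [∅, 326, ∅, 783, ∅, 851, 188, ∅, 528, ∅, 114, 604, 259]

11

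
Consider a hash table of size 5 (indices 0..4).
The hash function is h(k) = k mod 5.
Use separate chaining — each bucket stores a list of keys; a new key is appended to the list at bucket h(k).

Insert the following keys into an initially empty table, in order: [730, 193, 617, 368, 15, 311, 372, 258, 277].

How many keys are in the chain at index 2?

3

730 → bucket 0
193 → bucket 3
617 → bucket 2
368 → bucket 3 (collision)
15 → bucket 0 (collision)
311 → bucket 1
372 → bucket 2 (collision)
258 → bucket 3 (collision)
277 → bucket 2 (collision)
Final buckets:
0: 730 -> 15
1: 311
2: 617 -> 372 -> 277
3: 193 -> 368 -> 258
4: .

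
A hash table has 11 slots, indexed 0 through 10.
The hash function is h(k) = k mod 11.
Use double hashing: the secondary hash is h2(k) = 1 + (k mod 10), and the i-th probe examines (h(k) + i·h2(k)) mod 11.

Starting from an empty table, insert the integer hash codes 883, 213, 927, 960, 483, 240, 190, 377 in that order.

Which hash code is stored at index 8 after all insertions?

377

883: h=3 => slot 3
213: h=4 => slot 4
927: h=3, h2=8, probe 3,0 => slot 0
960: h=3, h2=1, probe 3,4,5 => slot 5
483: h=10 => slot 10
240: h=9 => slot 9
190: h=3, h2=1, probe 3,4,5,6 => slot 6
377: h=3, h2=8, probe 3,0,8 => slot 8
Table: [927, —, —, 883, 213, 960, 190, —, 377, 240, 483]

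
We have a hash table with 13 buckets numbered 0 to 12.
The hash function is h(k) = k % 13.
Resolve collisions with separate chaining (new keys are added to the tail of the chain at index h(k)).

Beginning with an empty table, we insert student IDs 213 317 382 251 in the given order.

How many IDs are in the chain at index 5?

213 -> bucket 5
317 -> bucket 5 (collision)
382 -> bucket 5 (collision)
251 -> bucket 4
Final buckets:
0: —
1: —
2: —
3: —
4: 251
5: 213 -> 317 -> 382
6: —
7: —
8: —
9: —
10: —
11: —
12: —

3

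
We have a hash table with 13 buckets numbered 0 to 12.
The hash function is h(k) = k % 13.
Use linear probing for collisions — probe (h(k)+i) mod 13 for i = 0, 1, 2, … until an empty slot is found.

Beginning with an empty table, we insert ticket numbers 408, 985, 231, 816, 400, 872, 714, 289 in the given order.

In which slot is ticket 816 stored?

408: h=5 -> slot 5
985: h=10 -> slot 10
231: h=10, probe 10,11 -> slot 11
816: h=10, probe 10,11,12 -> slot 12
400: h=10, probe 10,11,12,0 -> slot 0
872: h=1 -> slot 1
714: h=12, probe 12,0,1,2 -> slot 2
289: h=3 -> slot 3
Table: [400, 872, 714, 289, —, 408, —, —, —, —, 985, 231, 816]

12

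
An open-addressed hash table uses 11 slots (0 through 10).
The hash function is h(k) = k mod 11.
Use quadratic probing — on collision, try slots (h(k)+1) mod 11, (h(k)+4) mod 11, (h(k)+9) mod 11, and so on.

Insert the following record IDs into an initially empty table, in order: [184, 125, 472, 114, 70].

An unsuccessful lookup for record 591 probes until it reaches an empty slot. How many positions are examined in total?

184 hashes to 8; slot 8 is free => place at 8.
125 hashes to 4; slot 4 is free => place at 4.
472 hashes to 10; slot 10 is free => place at 10.
114 hashes to 4; 4 taken => place at 5.
70 hashes to 4; 4,5,8 taken => place at 2.
Table: [-, -, 70, -, 125, 114, -, -, 184, -, 472]
Lookup 591: h=8, probe 8,9 → slot 9 empty, not found.

2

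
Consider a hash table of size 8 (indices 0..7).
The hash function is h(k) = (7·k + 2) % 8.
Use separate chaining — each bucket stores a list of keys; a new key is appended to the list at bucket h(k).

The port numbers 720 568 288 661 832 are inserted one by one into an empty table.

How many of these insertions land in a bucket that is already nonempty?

Insert 720: h=2, bucket 2 empty → new chain.
Insert 568: h=2, bucket 2 nonempty → append to chain.
Insert 288: h=2, bucket 2 nonempty → append to chain.
Insert 661: h=5, bucket 5 empty → new chain.
Insert 832: h=2, bucket 2 nonempty → append to chain.
Final buckets:
0: -
1: -
2: 720 -> 568 -> 288 -> 832
3: -
4: -
5: 661
6: -
7: -

3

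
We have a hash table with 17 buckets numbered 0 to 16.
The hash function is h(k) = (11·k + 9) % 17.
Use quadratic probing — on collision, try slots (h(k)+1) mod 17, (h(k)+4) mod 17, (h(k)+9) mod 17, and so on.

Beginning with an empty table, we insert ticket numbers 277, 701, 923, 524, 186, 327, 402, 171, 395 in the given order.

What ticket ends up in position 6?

Insert 277: h=13, slot 13 empty → index 13.
Insert 701: h=2, slot 2 empty → index 2.
Insert 923: h=13, slot 13 occupied → index 14.
Insert 524: h=10, slot 10 empty → index 10.
Insert 186: h=15, slot 15 empty → index 15.
Insert 327: h=2, slot 2 occupied → index 3.
Insert 402: h=11, slot 11 empty → index 11.
Insert 171: h=3, slot 3 occupied → index 4.
Insert 395: h=2, slots 2,3 occupied → index 6.
Table: [—, —, 701, 327, 171, —, 395, —, —, —, 524, 402, —, 277, 923, 186, —]

395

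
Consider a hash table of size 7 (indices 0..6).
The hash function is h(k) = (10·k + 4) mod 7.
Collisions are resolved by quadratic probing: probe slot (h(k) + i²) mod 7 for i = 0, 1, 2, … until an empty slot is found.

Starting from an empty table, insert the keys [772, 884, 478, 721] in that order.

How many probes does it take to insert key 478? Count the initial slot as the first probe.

3

772 hashes to 3; slot 3 is free => place at 3.
884 hashes to 3; 3 taken => place at 4.
478 hashes to 3; 3,4 taken => place at 0.
721 hashes to 4; 4 taken => place at 5.
Table: [478, ∅, ∅, 772, 884, 721, ∅]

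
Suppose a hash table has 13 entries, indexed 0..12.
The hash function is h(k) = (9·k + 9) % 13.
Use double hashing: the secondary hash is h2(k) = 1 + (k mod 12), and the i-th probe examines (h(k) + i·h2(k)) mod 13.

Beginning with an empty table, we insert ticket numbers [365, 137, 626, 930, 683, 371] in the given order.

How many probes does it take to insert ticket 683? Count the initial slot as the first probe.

2

365: h=5 → slot 5
137: h=7 → slot 7
626: h=1 → slot 1
930: h=7, h2=7, probe 7,1,8 → slot 8
683: h=7, h2=12, probe 7,6 → slot 6
371: h=7, h2=12, probe 7,6,5,4 → slot 4
Table: [., 626, ., ., 371, 365, 683, 137, 930, ., ., ., .]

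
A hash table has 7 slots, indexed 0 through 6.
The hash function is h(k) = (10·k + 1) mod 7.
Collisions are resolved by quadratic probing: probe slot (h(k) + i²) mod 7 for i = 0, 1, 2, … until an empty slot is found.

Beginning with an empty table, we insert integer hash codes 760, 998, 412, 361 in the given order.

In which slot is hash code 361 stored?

3

760 hashes to 6; slot 6 is free => place at 6.
998 hashes to 6; 6 taken => place at 0.
412 hashes to 5; slot 5 is free => place at 5.
361 hashes to 6; 6,0 taken => place at 3.
Table: [998, —, —, 361, —, 412, 760]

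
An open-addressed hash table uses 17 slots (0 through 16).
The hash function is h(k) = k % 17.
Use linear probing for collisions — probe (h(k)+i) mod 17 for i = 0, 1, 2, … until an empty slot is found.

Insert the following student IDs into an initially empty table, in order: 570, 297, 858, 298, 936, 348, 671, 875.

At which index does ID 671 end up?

570 hashes to 9; slot 9 is free → place at 9.
297 hashes to 8; slot 8 is free → place at 8.
858 hashes to 8; 8,9 taken → place at 10.
298 hashes to 9; 9,10 taken → place at 11.
936 hashes to 1; slot 1 is free → place at 1.
348 hashes to 8; 8,9,10,11 taken → place at 12.
671 hashes to 8; 8,9,10,11,12 taken → place at 13.
875 hashes to 8; 8,9,10,11,12,13 taken → place at 14.
Table: [∅, 936, ∅, ∅, ∅, ∅, ∅, ∅, 297, 570, 858, 298, 348, 671, 875, ∅, ∅]

13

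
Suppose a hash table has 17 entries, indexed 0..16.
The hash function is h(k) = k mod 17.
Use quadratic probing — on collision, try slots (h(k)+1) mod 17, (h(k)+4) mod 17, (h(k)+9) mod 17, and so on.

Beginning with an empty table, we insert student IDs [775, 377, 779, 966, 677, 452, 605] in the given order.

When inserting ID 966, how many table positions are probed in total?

775 hashes to 10; slot 10 is free -> place at 10.
377 hashes to 3; slot 3 is free -> place at 3.
779 hashes to 14; slot 14 is free -> place at 14.
966 hashes to 14; 14 taken -> place at 15.
677 hashes to 14; 14,15 taken -> place at 1.
452 hashes to 10; 10 taken -> place at 11.
605 hashes to 10; 10,11,14 taken -> place at 2.
Table: [—, 677, 605, 377, —, —, —, —, —, —, 775, 452, —, —, 779, 966, —]

2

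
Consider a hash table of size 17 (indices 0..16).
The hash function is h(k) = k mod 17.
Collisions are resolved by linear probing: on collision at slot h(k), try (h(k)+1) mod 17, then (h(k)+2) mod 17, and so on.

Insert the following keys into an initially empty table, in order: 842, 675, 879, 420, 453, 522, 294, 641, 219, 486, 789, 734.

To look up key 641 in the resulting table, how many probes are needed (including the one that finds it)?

842 hashes to 9; slot 9 is free -> place at 9.
675 hashes to 12; slot 12 is free -> place at 12.
879 hashes to 12; 12 taken -> place at 13.
420 hashes to 12; 12,13 taken -> place at 14.
453 hashes to 11; slot 11 is free -> place at 11.
522 hashes to 12; 12,13,14 taken -> place at 15.
294 hashes to 5; slot 5 is free -> place at 5.
641 hashes to 12; 12,13,14,15 taken -> place at 16.
219 hashes to 15; 15,16 taken -> place at 0.
486 hashes to 10; slot 10 is free -> place at 10.
789 hashes to 7; slot 7 is free -> place at 7.
734 hashes to 3; slot 3 is free -> place at 3.
Table: [219, -, -, 734, -, 294, -, 789, -, 842, 486, 453, 675, 879, 420, 522, 641]
Lookup 641: h=12, probe 12,13,14,15,16 → found at 16.

5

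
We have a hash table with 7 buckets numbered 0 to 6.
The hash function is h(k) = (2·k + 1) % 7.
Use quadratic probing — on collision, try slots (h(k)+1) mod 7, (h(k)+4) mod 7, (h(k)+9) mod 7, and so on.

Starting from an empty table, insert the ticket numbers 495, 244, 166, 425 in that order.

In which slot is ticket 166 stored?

5

Insert 495: h=4, slot 4 empty → index 4.
Insert 244: h=6, slot 6 empty → index 6.
Insert 166: h=4, slot 4 occupied → index 5.
Insert 425: h=4, slots 4,5 occupied → index 1.
Table: [—, 425, —, —, 495, 166, 244]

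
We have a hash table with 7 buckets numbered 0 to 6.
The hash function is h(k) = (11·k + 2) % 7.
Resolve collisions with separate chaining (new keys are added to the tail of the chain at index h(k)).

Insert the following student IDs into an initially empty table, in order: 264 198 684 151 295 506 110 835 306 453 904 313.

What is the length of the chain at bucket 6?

Insert 264: h=1, bucket 1 empty -> new chain.
Insert 198: h=3, bucket 3 empty -> new chain.
Insert 684: h=1, bucket 1 nonempty -> append to chain.
Insert 151: h=4, bucket 4 empty -> new chain.
Insert 295: h=6, bucket 6 empty -> new chain.
Insert 506: h=3, bucket 3 nonempty -> append to chain.
Insert 110: h=1, bucket 1 nonempty -> append to chain.
Insert 835: h=3, bucket 3 nonempty -> append to chain.
Insert 306: h=1, bucket 1 nonempty -> append to chain.
Insert 453: h=1, bucket 1 nonempty -> append to chain.
Insert 904: h=6, bucket 6 nonempty -> append to chain.
Insert 313: h=1, bucket 1 nonempty -> append to chain.
Final buckets:
0: ∅
1: 264 -> 684 -> 110 -> 306 -> 453 -> 313
2: ∅
3: 198 -> 506 -> 835
4: 151
5: ∅
6: 295 -> 904

2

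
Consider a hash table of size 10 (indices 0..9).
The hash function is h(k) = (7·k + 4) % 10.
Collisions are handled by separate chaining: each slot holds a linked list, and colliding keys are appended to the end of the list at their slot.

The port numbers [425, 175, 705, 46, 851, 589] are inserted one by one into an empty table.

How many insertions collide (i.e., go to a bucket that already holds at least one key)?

2

Insert 425: h=9, bucket 9 empty → new chain.
Insert 175: h=9, bucket 9 nonempty → append to chain.
Insert 705: h=9, bucket 9 nonempty → append to chain.
Insert 46: h=6, bucket 6 empty → new chain.
Insert 851: h=1, bucket 1 empty → new chain.
Insert 589: h=7, bucket 7 empty → new chain.
Final buckets:
0: ∅
1: 851
2: ∅
3: ∅
4: ∅
5: ∅
6: 46
7: 589
8: ∅
9: 425 -> 175 -> 705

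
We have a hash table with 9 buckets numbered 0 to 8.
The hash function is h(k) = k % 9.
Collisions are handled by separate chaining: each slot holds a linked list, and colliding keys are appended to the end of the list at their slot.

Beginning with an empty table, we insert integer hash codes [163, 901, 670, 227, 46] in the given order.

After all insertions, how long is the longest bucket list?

Insert 163: h=1, bucket 1 empty → new chain.
Insert 901: h=1, bucket 1 nonempty → append to chain.
Insert 670: h=4, bucket 4 empty → new chain.
Insert 227: h=2, bucket 2 empty → new chain.
Insert 46: h=1, bucket 1 nonempty → append to chain.
Final buckets:
0: ∅
1: 163 -> 901 -> 46
2: 227
3: ∅
4: 670
5: ∅
6: ∅
7: ∅
8: ∅

3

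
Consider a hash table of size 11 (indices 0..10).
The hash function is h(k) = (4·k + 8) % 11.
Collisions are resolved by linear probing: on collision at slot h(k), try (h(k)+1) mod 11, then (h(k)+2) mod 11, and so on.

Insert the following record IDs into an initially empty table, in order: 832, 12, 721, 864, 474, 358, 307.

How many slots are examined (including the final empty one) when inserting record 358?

Insert 832: h=3, slot 3 empty -> index 3.
Insert 12: h=1, slot 1 empty -> index 1.
Insert 721: h=10, slot 10 empty -> index 10.
Insert 864: h=10, slot 10 occupied -> index 0.
Insert 474: h=1, slot 1 occupied -> index 2.
Insert 358: h=10, slots 10,0,1,2,3 occupied -> index 4.
Insert 307: h=4, slot 4 occupied -> index 5.
Table: [864, 12, 474, 832, 358, 307, —, —, —, —, 721]

6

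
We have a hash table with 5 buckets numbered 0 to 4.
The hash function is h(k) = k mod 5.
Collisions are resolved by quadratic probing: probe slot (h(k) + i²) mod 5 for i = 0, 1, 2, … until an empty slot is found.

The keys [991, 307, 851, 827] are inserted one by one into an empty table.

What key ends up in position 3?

991 hashes to 1; slot 1 is free → place at 1.
307 hashes to 2; slot 2 is free → place at 2.
851 hashes to 1; 1,2 taken → place at 0.
827 hashes to 2; 2 taken → place at 3.
Table: [851, 991, 307, 827, .]

827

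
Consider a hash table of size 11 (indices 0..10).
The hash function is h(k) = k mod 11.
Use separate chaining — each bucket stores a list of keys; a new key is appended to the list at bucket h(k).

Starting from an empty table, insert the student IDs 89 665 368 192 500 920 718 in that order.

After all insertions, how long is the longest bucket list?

4

89 -> bucket 1
665 -> bucket 5
368 -> bucket 5 (collision)
192 -> bucket 5 (collision)
500 -> bucket 5 (collision)
920 -> bucket 7
718 -> bucket 3
Final buckets:
0: -
1: 89
2: -
3: 718
4: -
5: 665 -> 368 -> 192 -> 500
6: -
7: 920
8: -
9: -
10: -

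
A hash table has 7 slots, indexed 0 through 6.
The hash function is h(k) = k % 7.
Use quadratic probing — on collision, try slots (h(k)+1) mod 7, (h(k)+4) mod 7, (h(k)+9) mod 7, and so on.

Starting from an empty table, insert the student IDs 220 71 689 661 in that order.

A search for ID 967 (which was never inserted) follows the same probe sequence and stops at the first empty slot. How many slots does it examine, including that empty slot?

2

220: h=3 => slot 3
71: h=1 => slot 1
689: h=3, probe 3,4 => slot 4
661: h=3, probe 3,4,0 => slot 0
Table: [661, 71, _, 220, 689, _, _]
Lookup 967: h=1, probe 1,2 → slot 2 empty, not found.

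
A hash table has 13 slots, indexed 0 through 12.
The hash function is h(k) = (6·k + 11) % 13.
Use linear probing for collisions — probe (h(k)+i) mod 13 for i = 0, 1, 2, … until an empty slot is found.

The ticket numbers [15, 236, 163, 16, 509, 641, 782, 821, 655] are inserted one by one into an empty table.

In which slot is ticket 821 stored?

15: h=10 -> slot 10
236: h=10, probe 10,11 -> slot 11
163: h=1 -> slot 1
16: h=3 -> slot 3
509: h=10, probe 10,11,12 -> slot 12
641: h=9 -> slot 9
782: h=10, probe 10,11,12,0 -> slot 0
821: h=10, probe 10,11,12,0,1,2 -> slot 2
655: h=2, probe 2,3,4 -> slot 4
Table: [782, 163, 821, 16, 655, _, _, _, _, 641, 15, 236, 509]

2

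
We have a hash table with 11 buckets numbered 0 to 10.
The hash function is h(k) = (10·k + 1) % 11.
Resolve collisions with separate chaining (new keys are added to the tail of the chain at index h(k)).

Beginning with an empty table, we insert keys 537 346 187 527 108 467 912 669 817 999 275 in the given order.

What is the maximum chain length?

4

Insert 537: h=3, bucket 3 empty → new chain.
Insert 346: h=7, bucket 7 empty → new chain.
Insert 187: h=1, bucket 1 empty → new chain.
Insert 527: h=2, bucket 2 empty → new chain.
Insert 108: h=3, bucket 3 nonempty → append to chain.
Insert 467: h=7, bucket 7 nonempty → append to chain.
Insert 912: h=2, bucket 2 nonempty → append to chain.
Insert 669: h=3, bucket 3 nonempty → append to chain.
Insert 817: h=9, bucket 9 empty → new chain.
Insert 999: h=3, bucket 3 nonempty → append to chain.
Insert 275: h=1, bucket 1 nonempty → append to chain.
Final buckets:
0: _
1: 187 -> 275
2: 527 -> 912
3: 537 -> 108 -> 669 -> 999
4: _
5: _
6: _
7: 346 -> 467
8: _
9: 817
10: _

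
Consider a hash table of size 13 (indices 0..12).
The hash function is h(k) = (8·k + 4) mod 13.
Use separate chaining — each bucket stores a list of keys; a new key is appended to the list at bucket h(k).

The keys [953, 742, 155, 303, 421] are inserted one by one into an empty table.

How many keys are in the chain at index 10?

Insert 953: h=10, bucket 10 empty → new chain.
Insert 742: h=12, bucket 12 empty → new chain.
Insert 155: h=9, bucket 9 empty → new chain.
Insert 303: h=10, bucket 10 nonempty → append to chain.
Insert 421: h=5, bucket 5 empty → new chain.
Final buckets:
0: -
1: -
2: -
3: -
4: -
5: 421
6: -
7: -
8: -
9: 155
10: 953 -> 303
11: -
12: 742

2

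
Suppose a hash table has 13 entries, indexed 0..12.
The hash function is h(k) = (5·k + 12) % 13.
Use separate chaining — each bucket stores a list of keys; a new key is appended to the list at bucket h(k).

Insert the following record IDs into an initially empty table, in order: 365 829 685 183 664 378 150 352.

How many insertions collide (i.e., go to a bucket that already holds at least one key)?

365 -> bucket 4
829 -> bucket 10
685 -> bucket 5
183 -> bucket 4 (collision)
664 -> bucket 4 (collision)
378 -> bucket 4 (collision)
150 -> bucket 8
352 -> bucket 4 (collision)
Final buckets:
0: ∅
1: ∅
2: ∅
3: ∅
4: 365 -> 183 -> 664 -> 378 -> 352
5: 685
6: ∅
7: ∅
8: 150
9: ∅
10: 829
11: ∅
12: ∅

4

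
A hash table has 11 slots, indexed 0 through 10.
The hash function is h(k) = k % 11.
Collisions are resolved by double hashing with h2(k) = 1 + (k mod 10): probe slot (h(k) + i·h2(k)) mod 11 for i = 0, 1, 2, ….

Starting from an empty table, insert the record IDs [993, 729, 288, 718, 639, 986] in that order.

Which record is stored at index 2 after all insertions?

729

Insert 993: h=3, slot 3 empty → index 3.
Insert 729: h=3, h2=10, slot 3 occupied → index 2.
Insert 288: h=2, h2=9, slot 2 occupied → index 0.
Insert 718: h=3, h2=9, slot 3 occupied → index 1.
Insert 639: h=1, h2=10, slots 1,0 occupied → index 10.
Insert 986: h=7, slot 7 empty → index 7.
Table: [288, 718, 729, 993, ., ., ., 986, ., ., 639]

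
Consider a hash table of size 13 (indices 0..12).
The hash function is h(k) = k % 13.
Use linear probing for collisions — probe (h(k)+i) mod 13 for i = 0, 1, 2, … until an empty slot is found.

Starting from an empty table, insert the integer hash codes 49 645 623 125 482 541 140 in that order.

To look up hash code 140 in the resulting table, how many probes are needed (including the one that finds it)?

4

49: h=10 -> slot 10
645: h=8 -> slot 8
623: h=12 -> slot 12
125: h=8, probe 8,9 -> slot 9
482: h=1 -> slot 1
541: h=8, probe 8,9,10,11 -> slot 11
140: h=10, probe 10,11,12,0 -> slot 0
Table: [140, 482, ∅, ∅, ∅, ∅, ∅, ∅, 645, 125, 49, 541, 623]
Lookup 140: h=10, probe 10,11,12,0 → found at 0.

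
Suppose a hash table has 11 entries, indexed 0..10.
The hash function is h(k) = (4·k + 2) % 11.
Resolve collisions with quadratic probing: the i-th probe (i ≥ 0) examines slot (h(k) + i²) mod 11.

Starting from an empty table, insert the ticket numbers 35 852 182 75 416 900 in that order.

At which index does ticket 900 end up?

9

35: h=10 → slot 10
852: h=0 → slot 0
182: h=4 → slot 4
75: h=5 → slot 5
416: h=5, probe 5,6 → slot 6
900: h=5, probe 5,6,9 → slot 9
Table: [852, _, _, _, 182, 75, 416, _, _, 900, 35]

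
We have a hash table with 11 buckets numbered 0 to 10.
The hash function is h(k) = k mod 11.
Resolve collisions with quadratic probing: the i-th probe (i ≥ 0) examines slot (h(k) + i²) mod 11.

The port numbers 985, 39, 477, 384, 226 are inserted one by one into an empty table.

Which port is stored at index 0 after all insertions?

985 hashes to 6; slot 6 is free => place at 6.
39 hashes to 6; 6 taken => place at 7.
477 hashes to 4; slot 4 is free => place at 4.
384 hashes to 10; slot 10 is free => place at 10.
226 hashes to 6; 6,7,10,4 taken => place at 0.
Table: [226, -, -, -, 477, -, 985, 39, -, -, 384]

226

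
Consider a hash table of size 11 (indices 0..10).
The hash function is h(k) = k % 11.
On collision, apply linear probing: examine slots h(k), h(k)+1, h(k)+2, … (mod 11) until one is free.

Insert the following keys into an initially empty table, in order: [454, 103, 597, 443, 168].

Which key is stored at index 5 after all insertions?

597

Insert 454: h=3, slot 3 empty -> index 3.
Insert 103: h=4, slot 4 empty -> index 4.
Insert 597: h=3, slots 3,4 occupied -> index 5.
Insert 443: h=3, slots 3,4,5 occupied -> index 6.
Insert 168: h=3, slots 3,4,5,6 occupied -> index 7.
Table: [∅, ∅, ∅, 454, 103, 597, 443, 168, ∅, ∅, ∅]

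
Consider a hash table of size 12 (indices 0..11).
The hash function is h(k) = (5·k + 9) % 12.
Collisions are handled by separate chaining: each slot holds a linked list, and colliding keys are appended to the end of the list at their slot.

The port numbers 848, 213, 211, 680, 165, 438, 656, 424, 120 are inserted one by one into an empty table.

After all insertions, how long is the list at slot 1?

3

Insert 848: h=1, bucket 1 empty -> new chain.
Insert 213: h=6, bucket 6 empty -> new chain.
Insert 211: h=8, bucket 8 empty -> new chain.
Insert 680: h=1, bucket 1 nonempty -> append to chain.
Insert 165: h=6, bucket 6 nonempty -> append to chain.
Insert 438: h=3, bucket 3 empty -> new chain.
Insert 656: h=1, bucket 1 nonempty -> append to chain.
Insert 424: h=5, bucket 5 empty -> new chain.
Insert 120: h=9, bucket 9 empty -> new chain.
Final buckets:
0: .
1: 848 -> 680 -> 656
2: .
3: 438
4: .
5: 424
6: 213 -> 165
7: .
8: 211
9: 120
10: .
11: .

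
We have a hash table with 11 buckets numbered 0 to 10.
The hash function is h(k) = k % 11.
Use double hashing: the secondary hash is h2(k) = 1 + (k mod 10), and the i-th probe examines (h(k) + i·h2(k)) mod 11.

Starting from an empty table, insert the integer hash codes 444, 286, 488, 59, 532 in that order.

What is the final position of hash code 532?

7

444: h=4 => slot 4
286: h=0 => slot 0
488: h=4, h2=9, probe 4,2 => slot 2
59: h=4, h2=10, probe 4,3 => slot 3
532: h=4, h2=3, probe 4,7 => slot 7
Table: [286, —, 488, 59, 444, —, —, 532, —, —, —]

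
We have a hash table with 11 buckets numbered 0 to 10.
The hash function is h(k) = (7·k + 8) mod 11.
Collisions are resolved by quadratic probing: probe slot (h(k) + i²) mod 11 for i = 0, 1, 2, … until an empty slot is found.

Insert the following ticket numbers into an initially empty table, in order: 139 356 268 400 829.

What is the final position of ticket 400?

7

139: h=2 -> slot 2
356: h=3 -> slot 3
268: h=3, probe 3,4 -> slot 4
400: h=3, probe 3,4,7 -> slot 7
829: h=3, probe 3,4,7,1 -> slot 1
Table: [∅, 829, 139, 356, 268, ∅, ∅, 400, ∅, ∅, ∅]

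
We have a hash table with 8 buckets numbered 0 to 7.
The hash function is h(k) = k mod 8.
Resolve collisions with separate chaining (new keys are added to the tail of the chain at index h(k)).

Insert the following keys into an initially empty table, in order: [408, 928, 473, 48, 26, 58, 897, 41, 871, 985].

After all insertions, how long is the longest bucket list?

Insert 408: h=0, bucket 0 empty → new chain.
Insert 928: h=0, bucket 0 nonempty → append to chain.
Insert 473: h=1, bucket 1 empty → new chain.
Insert 48: h=0, bucket 0 nonempty → append to chain.
Insert 26: h=2, bucket 2 empty → new chain.
Insert 58: h=2, bucket 2 nonempty → append to chain.
Insert 897: h=1, bucket 1 nonempty → append to chain.
Insert 41: h=1, bucket 1 nonempty → append to chain.
Insert 871: h=7, bucket 7 empty → new chain.
Insert 985: h=1, bucket 1 nonempty → append to chain.
Final buckets:
0: 408 -> 928 -> 48
1: 473 -> 897 -> 41 -> 985
2: 26 -> 58
3: -
4: -
5: -
6: -
7: 871

4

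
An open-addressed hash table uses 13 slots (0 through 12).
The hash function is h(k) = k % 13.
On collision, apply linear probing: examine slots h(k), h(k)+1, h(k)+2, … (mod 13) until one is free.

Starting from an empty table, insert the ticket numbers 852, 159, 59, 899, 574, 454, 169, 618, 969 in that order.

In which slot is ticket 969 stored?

Insert 852: h=7, slot 7 empty -> index 7.
Insert 159: h=3, slot 3 empty -> index 3.
Insert 59: h=7, slot 7 occupied -> index 8.
Insert 899: h=2, slot 2 empty -> index 2.
Insert 574: h=2, slots 2,3 occupied -> index 4.
Insert 454: h=12, slot 12 empty -> index 12.
Insert 169: h=0, slot 0 empty -> index 0.
Insert 618: h=7, slots 7,8 occupied -> index 9.
Insert 969: h=7, slots 7,8,9 occupied -> index 10.
Table: [169, —, 899, 159, 574, —, —, 852, 59, 618, 969, —, 454]

10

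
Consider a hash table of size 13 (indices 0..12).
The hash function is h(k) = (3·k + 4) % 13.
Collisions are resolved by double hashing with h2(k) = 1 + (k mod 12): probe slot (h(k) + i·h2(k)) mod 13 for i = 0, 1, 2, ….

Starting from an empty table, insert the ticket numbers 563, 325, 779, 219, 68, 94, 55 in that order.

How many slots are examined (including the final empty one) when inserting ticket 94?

3

563 hashes to 3; slot 3 is free => place at 3.
325 hashes to 4; slot 4 is free => place at 4.
779 hashes to 1; slot 1 is free => place at 1.
219 hashes to 11; slot 11 is free => place at 11.
68 hashes to 0; slot 0 is free => place at 0.
94 hashes to 0, h2=11; 0,11 taken => place at 9.
55 hashes to 0, h2=8; 0 taken => place at 8.
Table: [68, 779, ∅, 563, 325, ∅, ∅, ∅, 55, 94, ∅, 219, ∅]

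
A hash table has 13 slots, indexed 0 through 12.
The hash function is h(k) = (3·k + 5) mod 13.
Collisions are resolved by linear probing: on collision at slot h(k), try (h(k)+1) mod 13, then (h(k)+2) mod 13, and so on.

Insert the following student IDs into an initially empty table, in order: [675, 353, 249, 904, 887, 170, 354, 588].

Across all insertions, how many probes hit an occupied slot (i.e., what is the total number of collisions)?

6

675 hashes to 2; slot 2 is free => place at 2.
353 hashes to 11; slot 11 is free => place at 11.
249 hashes to 11; 11 taken => place at 12.
904 hashes to 0; slot 0 is free => place at 0.
887 hashes to 1; slot 1 is free => place at 1.
170 hashes to 8; slot 8 is free => place at 8.
354 hashes to 1; 1,2 taken => place at 3.
588 hashes to 1; 1,2,3 taken => place at 4.
Table: [904, 887, 675, 354, 588, ., ., ., 170, ., ., 353, 249]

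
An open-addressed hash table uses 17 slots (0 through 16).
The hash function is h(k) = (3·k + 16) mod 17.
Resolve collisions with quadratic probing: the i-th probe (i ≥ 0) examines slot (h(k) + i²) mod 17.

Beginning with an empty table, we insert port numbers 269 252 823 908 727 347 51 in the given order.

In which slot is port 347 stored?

Insert 269: h=7, slot 7 empty => index 7.
Insert 252: h=7, slot 7 occupied => index 8.
Insert 823: h=3, slot 3 empty => index 3.
Insert 908: h=3, slot 3 occupied => index 4.
Insert 727: h=4, slot 4 occupied => index 5.
Insert 347: h=3, slots 3,4,7 occupied => index 12.
Insert 51: h=16, slot 16 empty => index 16.
Table: [., ., ., 823, 908, 727, ., 269, 252, ., ., ., 347, ., ., ., 51]

12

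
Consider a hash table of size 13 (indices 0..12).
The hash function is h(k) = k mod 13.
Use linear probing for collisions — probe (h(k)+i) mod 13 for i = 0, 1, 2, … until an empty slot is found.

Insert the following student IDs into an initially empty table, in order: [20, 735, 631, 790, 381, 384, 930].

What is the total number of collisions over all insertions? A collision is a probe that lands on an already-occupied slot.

20 hashes to 7; slot 7 is free → place at 7.
735 hashes to 7; 7 taken → place at 8.
631 hashes to 7; 7,8 taken → place at 9.
790 hashes to 10; slot 10 is free → place at 10.
381 hashes to 4; slot 4 is free → place at 4.
384 hashes to 7; 7,8,9,10 taken → place at 11.
930 hashes to 7; 7,8,9,10,11 taken → place at 12.
Table: [—, —, —, —, 381, —, —, 20, 735, 631, 790, 384, 930]

12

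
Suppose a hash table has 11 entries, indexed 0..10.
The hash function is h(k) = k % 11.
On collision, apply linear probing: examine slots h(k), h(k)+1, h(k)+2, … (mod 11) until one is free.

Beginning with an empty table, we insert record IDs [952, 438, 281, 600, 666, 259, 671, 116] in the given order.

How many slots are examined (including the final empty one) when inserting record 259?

6

952 hashes to 6; slot 6 is free → place at 6.
438 hashes to 9; slot 9 is free → place at 9.
281 hashes to 6; 6 taken → place at 7.
600 hashes to 6; 6,7 taken → place at 8.
666 hashes to 6; 6,7,8,9 taken → place at 10.
259 hashes to 6; 6,7,8,9,10 taken → place at 0.
671 hashes to 0; 0 taken → place at 1.
116 hashes to 6; 6,7,8,9,10,0,1 taken → place at 2.
Table: [259, 671, 116, -, -, -, 952, 281, 600, 438, 666]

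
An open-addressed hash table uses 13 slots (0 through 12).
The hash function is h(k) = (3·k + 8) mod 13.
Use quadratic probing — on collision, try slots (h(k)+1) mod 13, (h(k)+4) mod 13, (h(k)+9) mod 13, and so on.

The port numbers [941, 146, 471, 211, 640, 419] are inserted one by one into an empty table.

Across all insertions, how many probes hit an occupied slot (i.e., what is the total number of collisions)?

941: h=10 → slot 10
146: h=4 → slot 4
471: h=4, probe 4,5 → slot 5
211: h=4, probe 4,5,8 → slot 8
640: h=4, probe 4,5,8,0 → slot 0
419: h=4, probe 4,5,8,0,7 → slot 7
Table: [640, _, _, _, 146, 471, _, 419, 211, _, 941, _, _]

10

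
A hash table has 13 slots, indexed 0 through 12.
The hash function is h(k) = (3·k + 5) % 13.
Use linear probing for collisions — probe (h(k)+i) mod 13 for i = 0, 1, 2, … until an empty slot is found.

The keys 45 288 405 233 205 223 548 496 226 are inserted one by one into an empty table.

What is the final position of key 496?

45: h=10 -> slot 10
288: h=11 -> slot 11
405: h=11, probe 11,12 -> slot 12
233: h=2 -> slot 2
205: h=9 -> slot 9
223: h=11, probe 11,12,0 -> slot 0
548: h=11, probe 11,12,0,1 -> slot 1
496: h=11, probe 11,12,0,1,2,3 -> slot 3
226: h=7 -> slot 7
Table: [223, 548, 233, 496, ∅, ∅, ∅, 226, ∅, 205, 45, 288, 405]

3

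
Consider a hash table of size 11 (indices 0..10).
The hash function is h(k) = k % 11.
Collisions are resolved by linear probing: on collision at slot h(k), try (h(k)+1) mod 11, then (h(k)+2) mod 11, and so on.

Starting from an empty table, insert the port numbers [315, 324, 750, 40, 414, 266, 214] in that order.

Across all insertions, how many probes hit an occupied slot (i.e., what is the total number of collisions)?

315 hashes to 7; slot 7 is free -> place at 7.
324 hashes to 5; slot 5 is free -> place at 5.
750 hashes to 2; slot 2 is free -> place at 2.
40 hashes to 7; 7 taken -> place at 8.
414 hashes to 7; 7,8 taken -> place at 9.
266 hashes to 2; 2 taken -> place at 3.
214 hashes to 5; 5 taken -> place at 6.
Table: [_, _, 750, 266, _, 324, 214, 315, 40, 414, _]

5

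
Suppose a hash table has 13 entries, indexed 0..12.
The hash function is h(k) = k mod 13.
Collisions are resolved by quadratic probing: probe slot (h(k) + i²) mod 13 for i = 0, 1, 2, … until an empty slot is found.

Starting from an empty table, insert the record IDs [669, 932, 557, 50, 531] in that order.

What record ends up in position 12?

50

Insert 669: h=6, slot 6 empty -> index 6.
Insert 932: h=9, slot 9 empty -> index 9.
Insert 557: h=11, slot 11 empty -> index 11.
Insert 50: h=11, slot 11 occupied -> index 12.
Insert 531: h=11, slots 11,12 occupied -> index 2.
Table: [-, -, 531, -, -, -, 669, -, -, 932, -, 557, 50]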